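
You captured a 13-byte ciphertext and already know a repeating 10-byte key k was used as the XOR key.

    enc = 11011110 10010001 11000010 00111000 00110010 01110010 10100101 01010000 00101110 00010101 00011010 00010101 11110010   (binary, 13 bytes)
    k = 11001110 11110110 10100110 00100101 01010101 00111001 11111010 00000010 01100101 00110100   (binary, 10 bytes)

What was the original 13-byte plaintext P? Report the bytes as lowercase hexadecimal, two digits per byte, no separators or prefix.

The 10-byte key repeats, so the effective keystream is ce f6 a6 25 55 39 fa 02 65 34 ce f6 a6.
byte 0: 11011110 ⊕ 11001110 = 00010000
byte 1: 10010001 ⊕ 11110110 = 01100111
byte 2: 11000010 ⊕ 10100110 = 01100100
byte 3: 00111000 ⊕ 00100101 = 00011101
byte 4: 00110010 ⊕ 01010101 = 01100111
byte 5: 01110010 ⊕ 00111001 = 01001011
byte 6: 10100101 ⊕ 11111010 = 01011111
byte 7: 01010000 ⊕ 00000010 = 01010010
byte 8: 00101110 ⊕ 01100101 = 01001011
byte 9: 00010101 ⊕ 00110100 = 00100001
byte 10: 00011010 ⊕ 11001110 = 11010100
byte 11: 00010101 ⊕ 11110110 = 11100011
byte 12: 11110010 ⊕ 10100110 = 01010100

1067641d674b5f524b21d4e354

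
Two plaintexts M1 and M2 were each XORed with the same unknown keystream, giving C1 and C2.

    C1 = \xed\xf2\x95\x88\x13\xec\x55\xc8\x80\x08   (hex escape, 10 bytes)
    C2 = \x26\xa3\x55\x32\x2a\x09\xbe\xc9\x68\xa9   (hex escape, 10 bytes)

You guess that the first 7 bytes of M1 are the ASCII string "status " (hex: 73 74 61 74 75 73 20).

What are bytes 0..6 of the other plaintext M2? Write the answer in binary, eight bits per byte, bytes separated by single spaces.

10111000 00100101 10100001 11001110 01001100 10010110 11001011

First, C1 ⊕ C2 = (M1 ⊕ K) ⊕ (M2 ⊕ K) = M1 ⊕ M2, so the key drops out. Then M2 = (M1 ⊕ M2) ⊕ M1 over the first 7 bytes.
byte 0: (ed ^ 26) ^ 73 = cb ^ 73 = b8
byte 1: (f2 ^ a3) ^ 74 = 51 ^ 74 = 25
byte 2: (95 ^ 55) ^ 61 = c0 ^ 61 = a1
byte 3: (88 ^ 32) ^ 74 = ba ^ 74 = ce
byte 4: (13 ^ 2a) ^ 75 = 39 ^ 75 = 4c
byte 5: (ec ^ 09) ^ 73 = e5 ^ 73 = 96
byte 6: (55 ^ be) ^ 20 = eb ^ 20 = cb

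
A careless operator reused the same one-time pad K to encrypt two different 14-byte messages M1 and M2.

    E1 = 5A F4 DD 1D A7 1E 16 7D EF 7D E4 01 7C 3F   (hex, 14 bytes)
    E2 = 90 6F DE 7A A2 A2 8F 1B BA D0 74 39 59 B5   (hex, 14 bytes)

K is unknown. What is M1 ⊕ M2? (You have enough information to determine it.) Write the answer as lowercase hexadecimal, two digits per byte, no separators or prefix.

E1 ⊕ E2 = (M1 ⊕ K) ⊕ (M2 ⊕ K) = M1 ⊕ M2 — the shared key cancels under XOR.
byte 0: 5a XOR 90 = ca
byte 1: f4 XOR 6f = 9b
byte 2: dd XOR de = 03
byte 3: 1d XOR 7a = 67
byte 4: a7 XOR a2 = 05
byte 5: 1e XOR a2 = bc
byte 6: 16 XOR 8f = 99
byte 7: 7d XOR 1b = 66
byte 8: ef XOR ba = 55
byte 9: 7d XOR d0 = ad
byte 10: e4 XOR 74 = 90
byte 11: 01 XOR 39 = 38
byte 12: 7c XOR 59 = 25
byte 13: 3f XOR b5 = 8a

ca9b036705bc996655ad9038258a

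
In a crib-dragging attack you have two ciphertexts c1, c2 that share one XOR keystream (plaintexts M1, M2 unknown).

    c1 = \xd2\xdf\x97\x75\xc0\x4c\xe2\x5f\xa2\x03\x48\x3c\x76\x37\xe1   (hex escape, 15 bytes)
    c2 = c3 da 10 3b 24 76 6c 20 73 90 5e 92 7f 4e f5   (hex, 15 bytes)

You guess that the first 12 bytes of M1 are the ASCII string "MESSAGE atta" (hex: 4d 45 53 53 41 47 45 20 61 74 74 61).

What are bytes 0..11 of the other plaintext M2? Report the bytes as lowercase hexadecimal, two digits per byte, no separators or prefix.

First, c1 ⊕ c2 = (M1 ⊕ K) ⊕ (M2 ⊕ K) = M1 ⊕ M2, so the key drops out. Then M2 = (M1 ⊕ M2) ⊕ M1 over the first 12 bytes.
byte 0: (d2 xor c3) xor 4d = 11 xor 4d = 5c
byte 1: (df xor da) xor 45 = 05 xor 45 = 40
byte 2: (97 xor 10) xor 53 = 87 xor 53 = d4
byte 3: (75 xor 3b) xor 53 = 4e xor 53 = 1d
byte 4: (c0 xor 24) xor 41 = e4 xor 41 = a5
byte 5: (4c xor 76) xor 47 = 3a xor 47 = 7d
byte 6: (e2 xor 6c) xor 45 = 8e xor 45 = cb
byte 7: (5f xor 20) xor 20 = 7f xor 20 = 5f
byte 8: (a2 xor 73) xor 61 = d1 xor 61 = b0
byte 9: (03 xor 90) xor 74 = 93 xor 74 = e7
byte 10: (48 xor 5e) xor 74 = 16 xor 74 = 62
byte 11: (3c xor 92) xor 61 = ae xor 61 = cf

5c40d41da57dcb5fb0e762cf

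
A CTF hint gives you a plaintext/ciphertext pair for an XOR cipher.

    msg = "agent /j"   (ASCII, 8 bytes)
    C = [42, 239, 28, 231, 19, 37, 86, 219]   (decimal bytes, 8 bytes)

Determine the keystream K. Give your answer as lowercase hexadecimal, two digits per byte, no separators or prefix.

Since C = msg ⊕ K, XORing both sides with msg gives K = msg ⊕ C.
 97 ^  42 =  75
103 ^ 239 = 136
101 ^  28 = 121
110 ^ 231 = 137
116 ^  19 = 103
 32 ^  37 =   5
 47 ^  86 = 121
106 ^ 219 = 177

4b887989670579b1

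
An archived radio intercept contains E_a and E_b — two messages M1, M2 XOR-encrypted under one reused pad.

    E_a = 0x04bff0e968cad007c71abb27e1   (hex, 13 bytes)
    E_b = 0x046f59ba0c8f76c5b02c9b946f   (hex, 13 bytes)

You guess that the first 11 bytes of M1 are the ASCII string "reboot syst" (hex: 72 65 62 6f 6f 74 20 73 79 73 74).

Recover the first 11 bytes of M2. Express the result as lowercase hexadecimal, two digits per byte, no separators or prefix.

First, E_a ⊕ E_b = (M1 ⊕ K) ⊕ (M2 ⊕ K) = M1 ⊕ M2, so the key drops out. Then M2 = (M1 ⊕ M2) ⊕ M1 over the first 11 bytes.
byte 0: (04 ^ 04) ^ 72 = 00 ^ 72 = 72
byte 1: (bf ^ 6f) ^ 65 = d0 ^ 65 = b5
byte 2: (f0 ^ 59) ^ 62 = a9 ^ 62 = cb
byte 3: (e9 ^ ba) ^ 6f = 53 ^ 6f = 3c
byte 4: (68 ^ 0c) ^ 6f = 64 ^ 6f = 0b
byte 5: (ca ^ 8f) ^ 74 = 45 ^ 74 = 31
byte 6: (d0 ^ 76) ^ 20 = a6 ^ 20 = 86
byte 7: (07 ^ c5) ^ 73 = c2 ^ 73 = b1
byte 8: (c7 ^ b0) ^ 79 = 77 ^ 79 = 0e
byte 9: (1a ^ 2c) ^ 73 = 36 ^ 73 = 45
byte 10: (bb ^ 9b) ^ 74 = 20 ^ 74 = 54

72b5cb3c0b3186b10e4554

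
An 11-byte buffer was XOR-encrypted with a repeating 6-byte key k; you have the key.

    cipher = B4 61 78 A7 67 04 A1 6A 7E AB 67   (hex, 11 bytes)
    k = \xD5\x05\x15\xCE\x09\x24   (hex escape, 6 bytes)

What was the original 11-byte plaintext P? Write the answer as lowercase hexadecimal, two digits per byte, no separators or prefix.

61646d696e20746f6b656e

The 6-byte key repeats, so the effective keystream is d5 05 15 ce 09 24 d5 05 15 ce 09.
byte 0: 10110100 ⊕ 11010101 = 01100001
byte 1: 01100001 ⊕ 00000101 = 01100100
byte 2: 01111000 ⊕ 00010101 = 01101101
byte 3: 10100111 ⊕ 11001110 = 01101001
byte 4: 01100111 ⊕ 00001001 = 01101110
byte 5: 00000100 ⊕ 00100100 = 00100000
byte 6: 10100001 ⊕ 11010101 = 01110100
byte 7: 01101010 ⊕ 00000101 = 01101111
byte 8: 01111110 ⊕ 00010101 = 01101011
byte 9: 10101011 ⊕ 11001110 = 01100101
byte 10: 01100111 ⊕ 00001001 = 01101110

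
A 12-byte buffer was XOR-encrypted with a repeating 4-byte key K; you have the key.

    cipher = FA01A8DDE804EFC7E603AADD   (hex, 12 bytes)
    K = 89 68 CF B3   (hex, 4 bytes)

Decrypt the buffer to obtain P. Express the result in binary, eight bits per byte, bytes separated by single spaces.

01110011 01101001 01100111 01101110 01100001 01101100 00100000 01110100 01101111 01101011 01100101 01101110

The 4-byte key repeats, so the effective keystream is 89 68 cf b3 89 68 cf b3 89 68 cf b3.
byte 0: 11111010 xor 10001001 = 01110011
byte 1: 00000001 xor 01101000 = 01101001
byte 2: 10101000 xor 11001111 = 01100111
byte 3: 11011101 xor 10110011 = 01101110
byte 4: 11101000 xor 10001001 = 01100001
byte 5: 00000100 xor 01101000 = 01101100
byte 6: 11101111 xor 11001111 = 00100000
byte 7: 11000111 xor 10110011 = 01110100
byte 8: 11100110 xor 10001001 = 01101111
byte 9: 00000011 xor 01101000 = 01101011
byte 10: 10101010 xor 11001111 = 01100101
byte 11: 11011101 xor 10110011 = 01101110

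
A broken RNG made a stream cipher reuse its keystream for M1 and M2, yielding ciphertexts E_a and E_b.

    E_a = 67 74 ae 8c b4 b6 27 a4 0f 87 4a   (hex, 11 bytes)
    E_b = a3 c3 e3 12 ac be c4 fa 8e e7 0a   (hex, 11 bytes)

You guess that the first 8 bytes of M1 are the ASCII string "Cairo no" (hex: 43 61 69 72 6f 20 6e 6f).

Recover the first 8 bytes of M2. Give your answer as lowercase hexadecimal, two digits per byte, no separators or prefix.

87d624ec77288d31

First, E_a ⊕ E_b = (M1 ⊕ K) ⊕ (M2 ⊕ K) = M1 ⊕ M2, so the key drops out. Then M2 = (M1 ⊕ M2) ⊕ M1 over the first 8 bytes.
byte 0: (67 ⊕ a3) ⊕ 43 = c4 ⊕ 43 = 87
byte 1: (74 ⊕ c3) ⊕ 61 = b7 ⊕ 61 = d6
byte 2: (ae ⊕ e3) ⊕ 69 = 4d ⊕ 69 = 24
byte 3: (8c ⊕ 12) ⊕ 72 = 9e ⊕ 72 = ec
byte 4: (b4 ⊕ ac) ⊕ 6f = 18 ⊕ 6f = 77
byte 5: (b6 ⊕ be) ⊕ 20 = 08 ⊕ 20 = 28
byte 6: (27 ⊕ c4) ⊕ 6e = e3 ⊕ 6e = 8d
byte 7: (a4 ⊕ fa) ⊕ 6f = 5e ⊕ 6f = 31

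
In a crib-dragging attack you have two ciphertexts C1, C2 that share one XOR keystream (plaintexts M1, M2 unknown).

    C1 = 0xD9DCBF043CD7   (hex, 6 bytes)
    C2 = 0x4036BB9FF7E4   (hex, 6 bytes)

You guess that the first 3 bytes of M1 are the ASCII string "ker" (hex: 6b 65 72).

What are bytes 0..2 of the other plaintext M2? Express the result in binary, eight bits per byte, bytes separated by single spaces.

First, C1 ⊕ C2 = (M1 ⊕ K) ⊕ (M2 ⊕ K) = M1 ⊕ M2, so the key drops out. Then M2 = (M1 ⊕ M2) ⊕ M1 over the first 3 bytes.
byte 0: (d9 XOR 40) XOR 6b = 99 XOR 6b = f2
byte 1: (dc XOR 36) XOR 65 = ea XOR 65 = 8f
byte 2: (bf XOR bb) XOR 72 = 04 XOR 72 = 76

11110010 10001111 01110110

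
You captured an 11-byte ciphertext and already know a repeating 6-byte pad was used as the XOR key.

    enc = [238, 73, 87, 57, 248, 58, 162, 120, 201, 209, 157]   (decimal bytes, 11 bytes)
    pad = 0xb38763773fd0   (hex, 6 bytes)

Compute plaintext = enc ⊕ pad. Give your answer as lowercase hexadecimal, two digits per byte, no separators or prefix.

The 6-byte key repeats, so the effective keystream is b3 87 63 77 3f d0 b3 87 63 77 3f.
byte 0: ee ⊕ b3 = 5d
byte 1: 49 ⊕ 87 = ce
byte 2: 57 ⊕ 63 = 34
byte 3: 39 ⊕ 77 = 4e
byte 4: f8 ⊕ 3f = c7
byte 5: 3a ⊕ d0 = ea
byte 6: a2 ⊕ b3 = 11
byte 7: 78 ⊕ 87 = ff
byte 8: c9 ⊕ 63 = aa
byte 9: d1 ⊕ 77 = a6
byte 10: 9d ⊕ 3f = a2

5dce344ec7ea11ffaaa6a2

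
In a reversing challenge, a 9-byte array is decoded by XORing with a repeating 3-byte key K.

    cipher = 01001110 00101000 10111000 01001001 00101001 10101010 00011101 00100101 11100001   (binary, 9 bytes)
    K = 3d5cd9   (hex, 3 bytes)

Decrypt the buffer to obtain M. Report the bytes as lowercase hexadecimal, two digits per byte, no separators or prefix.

The 3-byte key repeats, so the effective keystream is 3d 5c d9 3d 5c d9 3d 5c d9.
byte 0: 4e XOR 3d = 73
byte 1: 28 XOR 5c = 74
byte 2: b8 XOR d9 = 61
byte 3: 49 XOR 3d = 74
byte 4: 29 XOR 5c = 75
byte 5: aa XOR d9 = 73
byte 6: 1d XOR 3d = 20
byte 7: 25 XOR 5c = 79
byte 8: e1 XOR d9 = 38

737461747573207938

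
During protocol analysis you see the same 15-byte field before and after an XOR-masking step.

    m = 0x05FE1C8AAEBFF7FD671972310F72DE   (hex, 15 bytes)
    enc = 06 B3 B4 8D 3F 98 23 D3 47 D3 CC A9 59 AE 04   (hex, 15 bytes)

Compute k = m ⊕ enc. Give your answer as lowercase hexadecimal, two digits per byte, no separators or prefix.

Since enc = m ⊕ k, XORing both sides with m gives k = m ⊕ enc.
byte 0: 05 ^ 06 = 03
byte 1: fe ^ b3 = 4d
byte 2: 1c ^ b4 = a8
byte 3: 8a ^ 8d = 07
byte 4: ae ^ 3f = 91
byte 5: bf ^ 98 = 27
byte 6: f7 ^ 23 = d4
byte 7: fd ^ d3 = 2e
byte 8: 67 ^ 47 = 20
byte 9: 19 ^ d3 = ca
byte 10: 72 ^ cc = be
byte 11: 31 ^ a9 = 98
byte 12: 0f ^ 59 = 56
byte 13: 72 ^ ae = dc
byte 14: de ^ 04 = da

034da8079127d42e20cabe9856dcda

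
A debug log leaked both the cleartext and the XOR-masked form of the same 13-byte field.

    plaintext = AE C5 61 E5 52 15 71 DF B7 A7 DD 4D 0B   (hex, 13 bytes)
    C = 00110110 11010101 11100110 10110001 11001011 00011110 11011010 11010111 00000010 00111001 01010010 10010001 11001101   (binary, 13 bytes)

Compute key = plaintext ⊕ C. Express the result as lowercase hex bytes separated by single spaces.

98 10 87 54 99 0b ab 08 b5 9e 8f dc c6

Since C = plaintext ⊕ key, XORing both sides with plaintext gives key = plaintext ⊕ C.
ae ⊕ 36 = 98
c5 ⊕ d5 = 10
61 ⊕ e6 = 87
e5 ⊕ b1 = 54
52 ⊕ cb = 99
15 ⊕ 1e = 0b
71 ⊕ da = ab
df ⊕ d7 = 08
b7 ⊕ 02 = b5
a7 ⊕ 39 = 9e
dd ⊕ 52 = 8f
4d ⊕ 91 = dc
0b ⊕ cd = c6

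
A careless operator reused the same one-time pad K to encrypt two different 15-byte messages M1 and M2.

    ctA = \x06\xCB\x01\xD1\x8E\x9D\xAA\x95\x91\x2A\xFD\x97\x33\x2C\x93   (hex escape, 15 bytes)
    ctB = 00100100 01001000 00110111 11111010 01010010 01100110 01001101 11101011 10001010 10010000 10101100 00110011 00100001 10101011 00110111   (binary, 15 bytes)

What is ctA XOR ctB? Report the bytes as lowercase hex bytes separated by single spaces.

22 83 36 2b dc fb e7 7e 1b ba 51 a4 12 87 a4

ctA ⊕ ctB = (M1 ⊕ K) ⊕ (M2 ⊕ K) = M1 ⊕ M2 — the shared key cancels under XOR.
byte 0: 06 xor 24 = 22
byte 1: cb xor 48 = 83
byte 2: 01 xor 37 = 36
byte 3: d1 xor fa = 2b
byte 4: 8e xor 52 = dc
byte 5: 9d xor 66 = fb
byte 6: aa xor 4d = e7
byte 7: 95 xor eb = 7e
byte 8: 91 xor 8a = 1b
byte 9: 2a xor 90 = ba
byte 10: fd xor ac = 51
byte 11: 97 xor 33 = a4
byte 12: 33 xor 21 = 12
byte 13: 2c xor ab = 87
byte 14: 93 xor 37 = a4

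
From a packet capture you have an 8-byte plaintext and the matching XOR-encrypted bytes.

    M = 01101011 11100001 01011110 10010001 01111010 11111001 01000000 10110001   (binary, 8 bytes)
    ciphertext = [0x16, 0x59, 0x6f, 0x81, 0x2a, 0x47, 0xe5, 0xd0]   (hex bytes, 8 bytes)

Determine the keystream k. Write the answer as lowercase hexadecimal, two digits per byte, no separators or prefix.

7db8311050bea561

Since ciphertext = M ⊕ k, XORing both sides with M gives k = M ⊕ ciphertext.
107 ⊕  22 = 125
225 ⊕  89 = 184
 94 ⊕ 111 =  49
145 ⊕ 129 =  16
122 ⊕  42 =  80
249 ⊕  71 = 190
 64 ⊕ 229 = 165
177 ⊕ 208 =  97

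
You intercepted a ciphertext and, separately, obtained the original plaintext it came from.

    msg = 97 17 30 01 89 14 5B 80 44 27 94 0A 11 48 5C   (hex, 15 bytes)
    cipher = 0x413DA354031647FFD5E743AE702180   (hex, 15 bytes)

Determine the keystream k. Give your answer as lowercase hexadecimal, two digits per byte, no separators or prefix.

Since cipher = msg ⊕ k, XORing both sides with msg gives k = msg ⊕ cipher.
byte 0: 10010111 XOR 01000001 = 11010110
byte 1: 00010111 XOR 00111101 = 00101010
byte 2: 00110000 XOR 10100011 = 10010011
byte 3: 00000001 XOR 01010100 = 01010101
byte 4: 10001001 XOR 00000011 = 10001010
byte 5: 00010100 XOR 00010110 = 00000010
byte 6: 01011011 XOR 01000111 = 00011100
byte 7: 10000000 XOR 11111111 = 01111111
byte 8: 01000100 XOR 11010101 = 10010001
byte 9: 00100111 XOR 11100111 = 11000000
byte 10: 10010100 XOR 01000011 = 11010111
byte 11: 00001010 XOR 10101110 = 10100100
byte 12: 00010001 XOR 01110000 = 01100001
byte 13: 01001000 XOR 00100001 = 01101001
byte 14: 01011100 XOR 10000000 = 11011100

d62a93558a021c7f91c0d7a46169dc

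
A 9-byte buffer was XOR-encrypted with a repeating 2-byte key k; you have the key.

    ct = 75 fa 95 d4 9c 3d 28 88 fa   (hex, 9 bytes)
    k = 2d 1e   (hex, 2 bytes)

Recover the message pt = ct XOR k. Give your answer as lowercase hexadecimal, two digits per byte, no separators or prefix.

The 2-byte key repeats, so the effective keystream is 2d 1e 2d 1e 2d 1e 2d 1e 2d.
byte 0: 75 xor 2d = 58
byte 1: fa xor 1e = e4
byte 2: 95 xor 2d = b8
byte 3: d4 xor 1e = ca
byte 4: 9c xor 2d = b1
byte 5: 3d xor 1e = 23
byte 6: 28 xor 2d = 05
byte 7: 88 xor 1e = 96
byte 8: fa xor 2d = d7

58e4b8cab1230596d7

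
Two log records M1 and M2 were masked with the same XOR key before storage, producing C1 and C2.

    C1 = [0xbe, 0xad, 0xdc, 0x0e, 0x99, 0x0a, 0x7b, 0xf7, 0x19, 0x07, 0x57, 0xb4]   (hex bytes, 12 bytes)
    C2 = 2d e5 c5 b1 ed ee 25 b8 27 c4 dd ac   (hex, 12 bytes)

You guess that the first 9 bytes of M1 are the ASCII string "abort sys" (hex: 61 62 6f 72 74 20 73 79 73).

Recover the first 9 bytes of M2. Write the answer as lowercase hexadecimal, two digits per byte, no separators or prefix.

First, C1 ⊕ C2 = (M1 ⊕ K) ⊕ (M2 ⊕ K) = M1 ⊕ M2, so the key drops out. Then M2 = (M1 ⊕ M2) ⊕ M1 over the first 9 bytes.
byte 0: (be ⊕ 2d) ⊕ 61 = 93 ⊕ 61 = f2
byte 1: (ad ⊕ e5) ⊕ 62 = 48 ⊕ 62 = 2a
byte 2: (dc ⊕ c5) ⊕ 6f = 19 ⊕ 6f = 76
byte 3: (0e ⊕ b1) ⊕ 72 = bf ⊕ 72 = cd
byte 4: (99 ⊕ ed) ⊕ 74 = 74 ⊕ 74 = 00
byte 5: (0a ⊕ ee) ⊕ 20 = e4 ⊕ 20 = c4
byte 6: (7b ⊕ 25) ⊕ 73 = 5e ⊕ 73 = 2d
byte 7: (f7 ⊕ b8) ⊕ 79 = 4f ⊕ 79 = 36
byte 8: (19 ⊕ 27) ⊕ 73 = 3e ⊕ 73 = 4d

f22a76cd00c42d364d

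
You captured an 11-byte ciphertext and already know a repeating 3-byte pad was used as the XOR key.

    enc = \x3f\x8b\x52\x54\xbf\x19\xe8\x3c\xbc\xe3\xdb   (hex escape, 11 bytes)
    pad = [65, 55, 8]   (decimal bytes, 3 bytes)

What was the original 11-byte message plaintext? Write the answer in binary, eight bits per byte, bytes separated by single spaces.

01111110 10111100 01011010 00010101 10001000 00010001 10101001 00001011 10110100 10100010 11101100

The 3-byte key repeats, so the effective keystream is 41 37 08 41 37 08 41 37 08 41 37.
byte 0:  63 ^  65 = 126
byte 1: 139 ^  55 = 188
byte 2:  82 ^   8 =  90
byte 3:  84 ^  65 =  21
byte 4: 191 ^  55 = 136
byte 5:  25 ^   8 =  17
byte 6: 232 ^  65 = 169
byte 7:  60 ^  55 =  11
byte 8: 188 ^   8 = 180
byte 9: 227 ^  65 = 162
byte 10: 219 ^  55 = 236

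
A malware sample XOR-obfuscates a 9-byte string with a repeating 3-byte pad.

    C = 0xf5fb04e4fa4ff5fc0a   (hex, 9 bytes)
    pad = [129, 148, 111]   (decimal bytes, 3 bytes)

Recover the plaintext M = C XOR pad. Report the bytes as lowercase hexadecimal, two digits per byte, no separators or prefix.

The 3-byte key repeats, so the effective keystream is 81 94 6f 81 94 6f 81 94 6f.
byte 0: 245 ⊕ 129 = 116
byte 1: 251 ⊕ 148 = 111
byte 2:   4 ⊕ 111 = 107
byte 3: 228 ⊕ 129 = 101
byte 4: 250 ⊕ 148 = 110
byte 5:  79 ⊕ 111 =  32
byte 6: 245 ⊕ 129 = 116
byte 7: 252 ⊕ 148 = 104
byte 8:  10 ⊕ 111 = 101

746f6b656e20746865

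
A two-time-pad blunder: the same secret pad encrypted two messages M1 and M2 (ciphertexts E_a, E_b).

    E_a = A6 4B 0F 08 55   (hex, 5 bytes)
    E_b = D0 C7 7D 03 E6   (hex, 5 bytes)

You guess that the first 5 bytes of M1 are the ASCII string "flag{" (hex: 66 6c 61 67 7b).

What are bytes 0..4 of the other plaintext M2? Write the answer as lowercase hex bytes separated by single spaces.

First, E_a ⊕ E_b = (M1 ⊕ K) ⊕ (M2 ⊕ K) = M1 ⊕ M2, so the key drops out. Then M2 = (M1 ⊕ M2) ⊕ M1 over the first 5 bytes.
byte 0: (a6 xor d0) xor 66 = 76 xor 66 = 10
byte 1: (4b xor c7) xor 6c = 8c xor 6c = e0
byte 2: (0f xor 7d) xor 61 = 72 xor 61 = 13
byte 3: (08 xor 03) xor 67 = 0b xor 67 = 6c
byte 4: (55 xor e6) xor 7b = b3 xor 7b = c8

10 e0 13 6c c8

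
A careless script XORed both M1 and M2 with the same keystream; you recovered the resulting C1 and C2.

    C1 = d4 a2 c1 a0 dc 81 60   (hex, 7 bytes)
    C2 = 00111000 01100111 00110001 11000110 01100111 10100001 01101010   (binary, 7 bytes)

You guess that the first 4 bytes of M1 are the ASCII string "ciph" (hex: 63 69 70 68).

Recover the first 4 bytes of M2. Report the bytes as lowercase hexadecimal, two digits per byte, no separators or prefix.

First, C1 ⊕ C2 = (M1 ⊕ K) ⊕ (M2 ⊕ K) = M1 ⊕ M2, so the key drops out. Then M2 = (M1 ⊕ M2) ⊕ M1 over the first 4 bytes.
byte 0: (d4 ⊕ 38) ⊕ 63 = ec ⊕ 63 = 8f
byte 1: (a2 ⊕ 67) ⊕ 69 = c5 ⊕ 69 = ac
byte 2: (c1 ⊕ 31) ⊕ 70 = f0 ⊕ 70 = 80
byte 3: (a0 ⊕ c6) ⊕ 68 = 66 ⊕ 68 = 0e

8fac800e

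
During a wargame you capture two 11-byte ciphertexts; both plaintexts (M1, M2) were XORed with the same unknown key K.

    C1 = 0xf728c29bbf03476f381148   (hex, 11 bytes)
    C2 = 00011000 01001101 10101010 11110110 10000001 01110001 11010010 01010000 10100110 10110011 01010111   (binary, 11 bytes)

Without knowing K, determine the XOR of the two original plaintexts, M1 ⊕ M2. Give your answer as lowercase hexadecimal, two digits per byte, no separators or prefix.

ef65686d3e72953f9ea21f

C1 ⊕ C2 = (M1 ⊕ K) ⊕ (M2 ⊕ K) = M1 ⊕ M2 — the shared key cancels under XOR.
byte 0: 247 ^  24 = 239
byte 1:  40 ^  77 = 101
byte 2: 194 ^ 170 = 104
byte 3: 155 ^ 246 = 109
byte 4: 191 ^ 129 =  62
byte 5:   3 ^ 113 = 114
byte 6:  71 ^ 210 = 149
byte 7: 111 ^  80 =  63
byte 8:  56 ^ 166 = 158
byte 9:  17 ^ 179 = 162
byte 10:  72 ^  87 =  31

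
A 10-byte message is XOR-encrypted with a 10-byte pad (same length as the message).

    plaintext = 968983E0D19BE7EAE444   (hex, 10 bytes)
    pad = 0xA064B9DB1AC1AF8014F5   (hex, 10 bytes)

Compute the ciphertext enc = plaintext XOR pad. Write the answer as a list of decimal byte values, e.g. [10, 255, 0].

XOR is its own inverse, so applying the key byte-wise gives the result directly.
96 ⊕ a0 = 36
89 ⊕ 64 = ed
83 ⊕ b9 = 3a
e0 ⊕ db = 3b
d1 ⊕ 1a = cb
9b ⊕ c1 = 5a
e7 ⊕ af = 48
ea ⊕ 80 = 6a
e4 ⊕ 14 = f0
44 ⊕ f5 = b1

[54, 237, 58, 59, 203, 90, 72, 106, 240, 177]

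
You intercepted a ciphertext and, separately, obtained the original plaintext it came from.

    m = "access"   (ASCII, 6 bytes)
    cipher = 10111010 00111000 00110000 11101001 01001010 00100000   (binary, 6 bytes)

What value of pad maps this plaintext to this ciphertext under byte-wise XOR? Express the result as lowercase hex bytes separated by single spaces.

db 5b 53 8c 39 53

Since cipher = m ⊕ pad, XORing both sides with m gives pad = m ⊕ cipher.
61 ^ ba = db
63 ^ 38 = 5b
63 ^ 30 = 53
65 ^ e9 = 8c
73 ^ 4a = 39
73 ^ 20 = 53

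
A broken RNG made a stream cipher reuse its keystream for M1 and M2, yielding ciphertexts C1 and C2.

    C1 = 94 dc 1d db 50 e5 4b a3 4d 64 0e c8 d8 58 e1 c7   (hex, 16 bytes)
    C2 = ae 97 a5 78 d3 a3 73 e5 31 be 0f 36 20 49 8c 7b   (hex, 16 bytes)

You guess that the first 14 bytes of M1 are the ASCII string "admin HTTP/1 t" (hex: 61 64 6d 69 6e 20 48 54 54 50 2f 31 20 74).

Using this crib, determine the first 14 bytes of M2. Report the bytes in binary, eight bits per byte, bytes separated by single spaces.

01011011 00101111 11010101 11001010 11101101 01100110 01110000 00010010 00101000 10001010 00101110 11001111 11011000 01100101

First, C1 ⊕ C2 = (M1 ⊕ K) ⊕ (M2 ⊕ K) = M1 ⊕ M2, so the key drops out. Then M2 = (M1 ⊕ M2) ⊕ M1 over the first 14 bytes.
byte 0: (94 xor ae) xor 61 = 3a xor 61 = 5b
byte 1: (dc xor 97) xor 64 = 4b xor 64 = 2f
byte 2: (1d xor a5) xor 6d = b8 xor 6d = d5
byte 3: (db xor 78) xor 69 = a3 xor 69 = ca
byte 4: (50 xor d3) xor 6e = 83 xor 6e = ed
byte 5: (e5 xor a3) xor 20 = 46 xor 20 = 66
byte 6: (4b xor 73) xor 48 = 38 xor 48 = 70
byte 7: (a3 xor e5) xor 54 = 46 xor 54 = 12
byte 8: (4d xor 31) xor 54 = 7c xor 54 = 28
byte 9: (64 xor be) xor 50 = da xor 50 = 8a
byte 10: (0e xor 0f) xor 2f = 01 xor 2f = 2e
byte 11: (c8 xor 36) xor 31 = fe xor 31 = cf
byte 12: (d8 xor 20) xor 20 = f8 xor 20 = d8
byte 13: (58 xor 49) xor 74 = 11 xor 74 = 65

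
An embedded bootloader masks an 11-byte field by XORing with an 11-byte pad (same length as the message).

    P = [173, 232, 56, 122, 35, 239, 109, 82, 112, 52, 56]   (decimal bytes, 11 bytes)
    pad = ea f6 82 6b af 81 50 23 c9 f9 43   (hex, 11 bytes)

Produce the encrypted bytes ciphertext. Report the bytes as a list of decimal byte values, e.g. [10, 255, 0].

[71, 30, 186, 17, 140, 110, 61, 113, 185, 205, 123]

10101101 ⊕ 11101010 = 01000111
11101000 ⊕ 11110110 = 00011110
00111000 ⊕ 10000010 = 10111010
01111010 ⊕ 01101011 = 00010001
00100011 ⊕ 10101111 = 10001100
11101111 ⊕ 10000001 = 01101110
01101101 ⊕ 01010000 = 00111101
01010010 ⊕ 00100011 = 01110001
01110000 ⊕ 11001001 = 10111001
00110100 ⊕ 11111001 = 11001101
00111000 ⊕ 01000011 = 01111011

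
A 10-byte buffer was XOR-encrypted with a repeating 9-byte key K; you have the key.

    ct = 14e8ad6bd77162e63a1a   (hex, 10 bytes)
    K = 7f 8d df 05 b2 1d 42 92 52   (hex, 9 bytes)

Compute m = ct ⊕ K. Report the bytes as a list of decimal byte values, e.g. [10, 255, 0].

The 9-byte key repeats, so the effective keystream is 7f 8d df 05 b2 1d 42 92 52 7f.
byte 0:  20 ⊕ 127 = 107
byte 1: 232 ⊕ 141 = 101
byte 2: 173 ⊕ 223 = 114
byte 3: 107 ⊕   5 = 110
byte 4: 215 ⊕ 178 = 101
byte 5: 113 ⊕  29 = 108
byte 6:  98 ⊕  66 =  32
byte 7: 230 ⊕ 146 = 116
byte 8:  58 ⊕  82 = 104
byte 9:  26 ⊕ 127 = 101

[107, 101, 114, 110, 101, 108, 32, 116, 104, 101]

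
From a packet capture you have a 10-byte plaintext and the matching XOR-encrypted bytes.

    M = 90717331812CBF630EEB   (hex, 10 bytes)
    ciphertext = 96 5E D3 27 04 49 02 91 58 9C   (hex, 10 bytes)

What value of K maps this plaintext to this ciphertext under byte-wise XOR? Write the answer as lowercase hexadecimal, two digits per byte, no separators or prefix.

Since ciphertext = M ⊕ K, XORing both sides with M gives K = M ⊕ ciphertext.
90 XOR 96 = 06
71 XOR 5e = 2f
73 XOR d3 = a0
31 XOR 27 = 16
81 XOR 04 = 85
2c XOR 49 = 65
bf XOR 02 = bd
63 XOR 91 = f2
0e XOR 58 = 56
eb XOR 9c = 77

062fa0168565bdf25677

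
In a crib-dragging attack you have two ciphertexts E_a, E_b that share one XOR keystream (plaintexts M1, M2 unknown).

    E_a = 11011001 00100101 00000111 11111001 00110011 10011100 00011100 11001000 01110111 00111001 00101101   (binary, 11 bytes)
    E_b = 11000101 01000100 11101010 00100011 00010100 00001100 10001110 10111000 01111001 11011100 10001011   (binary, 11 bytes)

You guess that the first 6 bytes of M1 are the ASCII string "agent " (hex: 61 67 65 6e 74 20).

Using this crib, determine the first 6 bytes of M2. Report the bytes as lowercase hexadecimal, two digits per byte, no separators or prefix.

First, E_a ⊕ E_b = (M1 ⊕ K) ⊕ (M2 ⊕ K) = M1 ⊕ M2, so the key drops out. Then M2 = (M1 ⊕ M2) ⊕ M1 over the first 6 bytes.
byte 0: (d9 xor c5) xor 61 = 1c xor 61 = 7d
byte 1: (25 xor 44) xor 67 = 61 xor 67 = 06
byte 2: (07 xor ea) xor 65 = ed xor 65 = 88
byte 3: (f9 xor 23) xor 6e = da xor 6e = b4
byte 4: (33 xor 14) xor 74 = 27 xor 74 = 53
byte 5: (9c xor 0c) xor 20 = 90 xor 20 = b0

7d0688b453b0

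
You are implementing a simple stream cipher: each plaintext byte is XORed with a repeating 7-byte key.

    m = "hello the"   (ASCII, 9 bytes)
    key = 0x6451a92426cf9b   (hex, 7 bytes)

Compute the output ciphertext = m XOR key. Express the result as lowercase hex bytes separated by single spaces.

0c 34 c5 48 49 ef ef 0c 34

The 7-byte key repeats, so the effective keystream is 64 51 a9 24 26 cf 9b 64 51.
byte 0: 68 ^ 64 = 0c
byte 1: 65 ^ 51 = 34
byte 2: 6c ^ a9 = c5
byte 3: 6c ^ 24 = 48
byte 4: 6f ^ 26 = 49
byte 5: 20 ^ cf = ef
byte 6: 74 ^ 9b = ef
byte 7: 68 ^ 64 = 0c
byte 8: 65 ^ 51 = 34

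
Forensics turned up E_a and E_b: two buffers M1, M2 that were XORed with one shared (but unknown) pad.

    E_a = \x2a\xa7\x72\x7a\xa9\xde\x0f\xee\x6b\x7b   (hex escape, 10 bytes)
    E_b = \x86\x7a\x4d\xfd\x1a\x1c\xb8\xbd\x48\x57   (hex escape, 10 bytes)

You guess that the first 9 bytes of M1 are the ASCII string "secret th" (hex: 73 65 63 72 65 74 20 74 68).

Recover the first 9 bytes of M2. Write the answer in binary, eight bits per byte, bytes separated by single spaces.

First, E_a ⊕ E_b = (M1 ⊕ K) ⊕ (M2 ⊕ K) = M1 ⊕ M2, so the key drops out. Then M2 = (M1 ⊕ M2) ⊕ M1 over the first 9 bytes.
byte 0: (2a ⊕ 86) ⊕ 73 = ac ⊕ 73 = df
byte 1: (a7 ⊕ 7a) ⊕ 65 = dd ⊕ 65 = b8
byte 2: (72 ⊕ 4d) ⊕ 63 = 3f ⊕ 63 = 5c
byte 3: (7a ⊕ fd) ⊕ 72 = 87 ⊕ 72 = f5
byte 4: (a9 ⊕ 1a) ⊕ 65 = b3 ⊕ 65 = d6
byte 5: (de ⊕ 1c) ⊕ 74 = c2 ⊕ 74 = b6
byte 6: (0f ⊕ b8) ⊕ 20 = b7 ⊕ 20 = 97
byte 7: (ee ⊕ bd) ⊕ 74 = 53 ⊕ 74 = 27
byte 8: (6b ⊕ 48) ⊕ 68 = 23 ⊕ 68 = 4b

11011111 10111000 01011100 11110101 11010110 10110110 10010111 00100111 01001011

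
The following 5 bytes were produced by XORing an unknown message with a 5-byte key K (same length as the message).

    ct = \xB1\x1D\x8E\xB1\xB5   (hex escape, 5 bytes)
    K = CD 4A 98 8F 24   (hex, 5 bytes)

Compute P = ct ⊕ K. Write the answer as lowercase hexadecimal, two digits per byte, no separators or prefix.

7c57163e91

XOR is its own inverse, so applying the key byte-wise gives the result directly.
10110001 xor 11001101 = 01111100
00011101 xor 01001010 = 01010111
10001110 xor 10011000 = 00010110
10110001 xor 10001111 = 00111110
10110101 xor 00100100 = 10010001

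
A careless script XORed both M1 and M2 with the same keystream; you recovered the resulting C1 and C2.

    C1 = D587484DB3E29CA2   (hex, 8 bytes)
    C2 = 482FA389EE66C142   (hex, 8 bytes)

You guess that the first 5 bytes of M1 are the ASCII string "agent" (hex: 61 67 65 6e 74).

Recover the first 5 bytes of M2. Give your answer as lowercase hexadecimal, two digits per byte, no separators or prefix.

fccf8eaa29

First, C1 ⊕ C2 = (M1 ⊕ K) ⊕ (M2 ⊕ K) = M1 ⊕ M2, so the key drops out. Then M2 = (M1 ⊕ M2) ⊕ M1 over the first 5 bytes.
byte 0: (d5 xor 48) xor 61 = 9d xor 61 = fc
byte 1: (87 xor 2f) xor 67 = a8 xor 67 = cf
byte 2: (48 xor a3) xor 65 = eb xor 65 = 8e
byte 3: (4d xor 89) xor 6e = c4 xor 6e = aa
byte 4: (b3 xor ee) xor 74 = 5d xor 74 = 29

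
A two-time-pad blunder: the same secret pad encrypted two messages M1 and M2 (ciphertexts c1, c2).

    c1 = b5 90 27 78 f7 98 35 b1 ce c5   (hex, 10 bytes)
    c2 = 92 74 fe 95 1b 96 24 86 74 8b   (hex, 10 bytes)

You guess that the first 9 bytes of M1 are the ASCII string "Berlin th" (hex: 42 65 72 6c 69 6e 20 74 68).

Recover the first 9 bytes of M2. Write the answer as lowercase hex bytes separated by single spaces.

First, c1 ⊕ c2 = (M1 ⊕ K) ⊕ (M2 ⊕ K) = M1 ⊕ M2, so the key drops out. Then M2 = (M1 ⊕ M2) ⊕ M1 over the first 9 bytes.
byte 0: (b5 ⊕ 92) ⊕ 42 = 27 ⊕ 42 = 65
byte 1: (90 ⊕ 74) ⊕ 65 = e4 ⊕ 65 = 81
byte 2: (27 ⊕ fe) ⊕ 72 = d9 ⊕ 72 = ab
byte 3: (78 ⊕ 95) ⊕ 6c = ed ⊕ 6c = 81
byte 4: (f7 ⊕ 1b) ⊕ 69 = ec ⊕ 69 = 85
byte 5: (98 ⊕ 96) ⊕ 6e = 0e ⊕ 6e = 60
byte 6: (35 ⊕ 24) ⊕ 20 = 11 ⊕ 20 = 31
byte 7: (b1 ⊕ 86) ⊕ 74 = 37 ⊕ 74 = 43
byte 8: (ce ⊕ 74) ⊕ 68 = ba ⊕ 68 = d2

65 81 ab 81 85 60 31 43 d2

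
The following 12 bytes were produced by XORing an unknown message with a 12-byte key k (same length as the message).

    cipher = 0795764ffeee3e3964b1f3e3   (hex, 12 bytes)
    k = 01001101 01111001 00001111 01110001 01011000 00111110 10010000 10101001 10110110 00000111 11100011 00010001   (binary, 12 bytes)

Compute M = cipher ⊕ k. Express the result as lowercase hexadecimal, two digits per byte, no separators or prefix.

XOR is its own inverse, so applying the key byte-wise gives the result directly.
  7 ^  77 =  74
149 ^ 121 = 236
118 ^  15 = 121
 79 ^ 113 =  62
254 ^  88 = 166
238 ^  62 = 208
 62 ^ 144 = 174
 57 ^ 169 = 144
100 ^ 182 = 210
177 ^   7 = 182
243 ^ 227 =  16
227 ^  17 = 242

4aec793ea6d0ae90d2b610f2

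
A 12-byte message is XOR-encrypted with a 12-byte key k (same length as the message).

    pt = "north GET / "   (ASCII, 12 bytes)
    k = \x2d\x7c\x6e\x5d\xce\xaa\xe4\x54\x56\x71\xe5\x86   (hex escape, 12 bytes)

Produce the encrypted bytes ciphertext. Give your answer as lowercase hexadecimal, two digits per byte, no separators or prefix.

XOR is its own inverse, so applying the key byte-wise gives the result directly.
6e ⊕ 2d = 43
6f ⊕ 7c = 13
72 ⊕ 6e = 1c
74 ⊕ 5d = 29
68 ⊕ ce = a6
20 ⊕ aa = 8a
47 ⊕ e4 = a3
45 ⊕ 54 = 11
54 ⊕ 56 = 02
20 ⊕ 71 = 51
2f ⊕ e5 = ca
20 ⊕ 86 = a6

43131c29a68aa3110251caa6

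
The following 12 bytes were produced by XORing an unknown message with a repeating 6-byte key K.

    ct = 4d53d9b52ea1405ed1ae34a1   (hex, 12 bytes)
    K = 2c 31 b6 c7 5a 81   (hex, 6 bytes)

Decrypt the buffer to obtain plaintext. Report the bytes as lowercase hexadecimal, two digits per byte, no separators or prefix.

61626f7274206c6f67696e20

The 6-byte key repeats, so the effective keystream is 2c 31 b6 c7 5a 81 2c 31 b6 c7 5a 81.
byte 0: 01001101 XOR 00101100 = 01100001
byte 1: 01010011 XOR 00110001 = 01100010
byte 2: 11011001 XOR 10110110 = 01101111
byte 3: 10110101 XOR 11000111 = 01110010
byte 4: 00101110 XOR 01011010 = 01110100
byte 5: 10100001 XOR 10000001 = 00100000
byte 6: 01000000 XOR 00101100 = 01101100
byte 7: 01011110 XOR 00110001 = 01101111
byte 8: 11010001 XOR 10110110 = 01100111
byte 9: 10101110 XOR 11000111 = 01101001
byte 10: 00110100 XOR 01011010 = 01101110
byte 11: 10100001 XOR 10000001 = 00100000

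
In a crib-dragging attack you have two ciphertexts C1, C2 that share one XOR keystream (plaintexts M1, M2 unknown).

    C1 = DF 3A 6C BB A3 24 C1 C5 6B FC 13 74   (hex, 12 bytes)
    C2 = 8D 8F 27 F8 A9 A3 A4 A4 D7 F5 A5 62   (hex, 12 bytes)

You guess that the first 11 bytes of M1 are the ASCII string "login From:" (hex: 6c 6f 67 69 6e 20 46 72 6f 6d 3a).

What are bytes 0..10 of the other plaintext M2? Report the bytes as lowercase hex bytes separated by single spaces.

3e da 2c 2a 64 a7 23 13 d3 64 8c

First, C1 ⊕ C2 = (M1 ⊕ K) ⊕ (M2 ⊕ K) = M1 ⊕ M2, so the key drops out. Then M2 = (M1 ⊕ M2) ⊕ M1 over the first 11 bytes.
byte 0: (df ⊕ 8d) ⊕ 6c = 52 ⊕ 6c = 3e
byte 1: (3a ⊕ 8f) ⊕ 6f = b5 ⊕ 6f = da
byte 2: (6c ⊕ 27) ⊕ 67 = 4b ⊕ 67 = 2c
byte 3: (bb ⊕ f8) ⊕ 69 = 43 ⊕ 69 = 2a
byte 4: (a3 ⊕ a9) ⊕ 6e = 0a ⊕ 6e = 64
byte 5: (24 ⊕ a3) ⊕ 20 = 87 ⊕ 20 = a7
byte 6: (c1 ⊕ a4) ⊕ 46 = 65 ⊕ 46 = 23
byte 7: (c5 ⊕ a4) ⊕ 72 = 61 ⊕ 72 = 13
byte 8: (6b ⊕ d7) ⊕ 6f = bc ⊕ 6f = d3
byte 9: (fc ⊕ f5) ⊕ 6d = 09 ⊕ 6d = 64
byte 10: (13 ⊕ a5) ⊕ 3a = b6 ⊕ 3a = 8c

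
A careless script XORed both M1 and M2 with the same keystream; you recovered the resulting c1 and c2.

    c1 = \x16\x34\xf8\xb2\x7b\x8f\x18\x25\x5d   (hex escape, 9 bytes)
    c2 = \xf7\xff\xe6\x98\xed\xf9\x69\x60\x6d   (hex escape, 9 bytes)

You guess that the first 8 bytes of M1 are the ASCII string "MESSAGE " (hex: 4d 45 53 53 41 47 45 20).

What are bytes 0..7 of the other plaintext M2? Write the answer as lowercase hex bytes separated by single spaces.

First, c1 ⊕ c2 = (M1 ⊕ K) ⊕ (M2 ⊕ K) = M1 ⊕ M2, so the key drops out. Then M2 = (M1 ⊕ M2) ⊕ M1 over the first 8 bytes.
byte 0: (16 ^ f7) ^ 4d = e1 ^ 4d = ac
byte 1: (34 ^ ff) ^ 45 = cb ^ 45 = 8e
byte 2: (f8 ^ e6) ^ 53 = 1e ^ 53 = 4d
byte 3: (b2 ^ 98) ^ 53 = 2a ^ 53 = 79
byte 4: (7b ^ ed) ^ 41 = 96 ^ 41 = d7
byte 5: (8f ^ f9) ^ 47 = 76 ^ 47 = 31
byte 6: (18 ^ 69) ^ 45 = 71 ^ 45 = 34
byte 7: (25 ^ 60) ^ 20 = 45 ^ 20 = 65

ac 8e 4d 79 d7 31 34 65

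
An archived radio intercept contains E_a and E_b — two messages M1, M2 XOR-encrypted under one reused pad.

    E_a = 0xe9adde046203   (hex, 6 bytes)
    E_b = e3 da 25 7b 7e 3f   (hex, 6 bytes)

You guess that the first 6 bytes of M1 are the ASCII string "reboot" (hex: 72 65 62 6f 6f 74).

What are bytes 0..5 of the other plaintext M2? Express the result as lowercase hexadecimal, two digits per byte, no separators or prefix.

781299107348

First, E_a ⊕ E_b = (M1 ⊕ K) ⊕ (M2 ⊕ K) = M1 ⊕ M2, so the key drops out. Then M2 = (M1 ⊕ M2) ⊕ M1 over the first 6 bytes.
byte 0: (e9 xor e3) xor 72 = 0a xor 72 = 78
byte 1: (ad xor da) xor 65 = 77 xor 65 = 12
byte 2: (de xor 25) xor 62 = fb xor 62 = 99
byte 3: (04 xor 7b) xor 6f = 7f xor 6f = 10
byte 4: (62 xor 7e) xor 6f = 1c xor 6f = 73
byte 5: (03 xor 3f) xor 74 = 3c xor 74 = 48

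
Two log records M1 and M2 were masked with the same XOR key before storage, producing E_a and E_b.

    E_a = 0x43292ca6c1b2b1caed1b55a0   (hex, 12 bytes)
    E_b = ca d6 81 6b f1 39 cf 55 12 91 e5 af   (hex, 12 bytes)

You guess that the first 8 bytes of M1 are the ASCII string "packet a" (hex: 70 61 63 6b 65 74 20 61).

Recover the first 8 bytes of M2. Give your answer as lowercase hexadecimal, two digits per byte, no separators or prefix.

First, E_a ⊕ E_b = (M1 ⊕ K) ⊕ (M2 ⊕ K) = M1 ⊕ M2, so the key drops out. Then M2 = (M1 ⊕ M2) ⊕ M1 over the first 8 bytes.
byte 0: (43 ^ ca) ^ 70 = 89 ^ 70 = f9
byte 1: (29 ^ d6) ^ 61 = ff ^ 61 = 9e
byte 2: (2c ^ 81) ^ 63 = ad ^ 63 = ce
byte 3: (a6 ^ 6b) ^ 6b = cd ^ 6b = a6
byte 4: (c1 ^ f1) ^ 65 = 30 ^ 65 = 55
byte 5: (b2 ^ 39) ^ 74 = 8b ^ 74 = ff
byte 6: (b1 ^ cf) ^ 20 = 7e ^ 20 = 5e
byte 7: (ca ^ 55) ^ 61 = 9f ^ 61 = fe

f99ecea655ff5efe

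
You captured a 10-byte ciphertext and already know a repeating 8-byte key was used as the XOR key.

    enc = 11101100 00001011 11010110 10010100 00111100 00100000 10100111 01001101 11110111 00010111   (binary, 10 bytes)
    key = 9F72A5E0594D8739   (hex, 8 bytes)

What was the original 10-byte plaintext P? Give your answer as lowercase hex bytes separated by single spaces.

The 8-byte key repeats, so the effective keystream is 9f 72 a5 e0 59 4d 87 39 9f 72.
byte 0: ec ⊕ 9f = 73
byte 1: 0b ⊕ 72 = 79
byte 2: d6 ⊕ a5 = 73
byte 3: 94 ⊕ e0 = 74
byte 4: 3c ⊕ 59 = 65
byte 5: 20 ⊕ 4d = 6d
byte 6: a7 ⊕ 87 = 20
byte 7: 4d ⊕ 39 = 74
byte 8: f7 ⊕ 9f = 68
byte 9: 17 ⊕ 72 = 65

73 79 73 74 65 6d 20 74 68 65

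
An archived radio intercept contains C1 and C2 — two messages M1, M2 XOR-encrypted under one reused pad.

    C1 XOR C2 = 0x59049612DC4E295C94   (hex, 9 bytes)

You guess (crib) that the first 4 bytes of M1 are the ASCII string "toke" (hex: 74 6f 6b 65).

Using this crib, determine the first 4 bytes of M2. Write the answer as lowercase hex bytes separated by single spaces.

Since C1 ⊕ C2 = M1 ⊕ M2, XORing with the guessed M1 bytes yields the corresponding M2 bytes: M2 = (C1 ⊕ C2) ⊕ M1.
 89 xor 116 =  45
  4 xor 111 = 107
150 xor 107 = 253
 18 xor 101 = 119

2d 6b fd 77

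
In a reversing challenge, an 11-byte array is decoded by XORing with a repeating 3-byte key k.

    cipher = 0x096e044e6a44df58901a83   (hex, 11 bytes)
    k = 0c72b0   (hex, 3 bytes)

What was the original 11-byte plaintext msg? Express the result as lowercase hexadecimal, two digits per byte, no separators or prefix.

The 3-byte key repeats, so the effective keystream is 0c 72 b0 0c 72 b0 0c 72 b0 0c 72.
byte 0: 09 XOR 0c = 05
byte 1: 6e XOR 72 = 1c
byte 2: 04 XOR b0 = b4
byte 3: 4e XOR 0c = 42
byte 4: 6a XOR 72 = 18
byte 5: 44 XOR b0 = f4
byte 6: df XOR 0c = d3
byte 7: 58 XOR 72 = 2a
byte 8: 90 XOR b0 = 20
byte 9: 1a XOR 0c = 16
byte 10: 83 XOR 72 = f1

051cb44218f4d32a2016f1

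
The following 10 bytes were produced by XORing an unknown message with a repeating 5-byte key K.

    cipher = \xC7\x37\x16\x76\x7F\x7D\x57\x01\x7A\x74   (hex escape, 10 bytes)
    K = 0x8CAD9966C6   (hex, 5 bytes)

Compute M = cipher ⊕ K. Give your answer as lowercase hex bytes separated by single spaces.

4b 9a 8f 10 b9 f1 fa 98 1c b2

The 5-byte key repeats, so the effective keystream is 8c ad 99 66 c6 8c ad 99 66 c6.
byte 0: c7 ⊕ 8c = 4b
byte 1: 37 ⊕ ad = 9a
byte 2: 16 ⊕ 99 = 8f
byte 3: 76 ⊕ 66 = 10
byte 4: 7f ⊕ c6 = b9
byte 5: 7d ⊕ 8c = f1
byte 6: 57 ⊕ ad = fa
byte 7: 01 ⊕ 99 = 98
byte 8: 7a ⊕ 66 = 1c
byte 9: 74 ⊕ c6 = b2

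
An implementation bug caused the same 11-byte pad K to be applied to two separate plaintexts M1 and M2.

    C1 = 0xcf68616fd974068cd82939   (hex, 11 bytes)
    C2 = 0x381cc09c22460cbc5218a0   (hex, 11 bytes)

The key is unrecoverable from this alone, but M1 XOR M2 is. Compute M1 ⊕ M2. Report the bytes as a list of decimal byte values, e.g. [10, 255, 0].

[247, 116, 161, 243, 251, 50, 10, 48, 138, 49, 153]

C1 ⊕ C2 = (M1 ⊕ K) ⊕ (M2 ⊕ K) = M1 ⊕ M2 — the shared key cancels under XOR.
207 ⊕  56 = 247
104 ⊕  28 = 116
 97 ⊕ 192 = 161
111 ⊕ 156 = 243
217 ⊕  34 = 251
116 ⊕  70 =  50
  6 ⊕  12 =  10
140 ⊕ 188 =  48
216 ⊕  82 = 138
 41 ⊕  24 =  49
 57 ⊕ 160 = 153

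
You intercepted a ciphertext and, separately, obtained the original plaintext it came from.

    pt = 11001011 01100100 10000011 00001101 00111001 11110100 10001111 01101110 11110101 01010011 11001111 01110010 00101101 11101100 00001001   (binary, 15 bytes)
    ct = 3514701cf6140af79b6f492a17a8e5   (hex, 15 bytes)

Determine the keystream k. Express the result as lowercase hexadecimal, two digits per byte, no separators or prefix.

fe70f311cfe085996e3c86583a44ec

Since ct = pt ⊕ k, XORing both sides with pt gives k = pt ⊕ ct.
11001011 xor 00110101 = 11111110
01100100 xor 00010100 = 01110000
10000011 xor 01110000 = 11110011
00001101 xor 00011100 = 00010001
00111001 xor 11110110 = 11001111
11110100 xor 00010100 = 11100000
10001111 xor 00001010 = 10000101
01101110 xor 11110111 = 10011001
11110101 xor 10011011 = 01101110
01010011 xor 01101111 = 00111100
11001111 xor 01001001 = 10000110
01110010 xor 00101010 = 01011000
00101101 xor 00010111 = 00111010
11101100 xor 10101000 = 01000100
00001001 xor 11100101 = 11101100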